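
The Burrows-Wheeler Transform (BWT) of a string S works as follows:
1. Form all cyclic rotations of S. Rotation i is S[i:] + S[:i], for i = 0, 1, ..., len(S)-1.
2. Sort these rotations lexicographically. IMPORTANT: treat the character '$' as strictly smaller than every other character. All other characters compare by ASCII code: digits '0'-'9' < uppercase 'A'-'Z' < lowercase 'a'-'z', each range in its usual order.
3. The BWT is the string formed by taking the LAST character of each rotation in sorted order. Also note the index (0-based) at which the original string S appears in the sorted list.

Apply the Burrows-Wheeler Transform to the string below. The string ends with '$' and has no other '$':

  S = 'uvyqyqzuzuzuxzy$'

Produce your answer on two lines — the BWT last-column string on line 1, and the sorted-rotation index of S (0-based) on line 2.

Answer: yyy$zzzuuzvquuqx
3

Derivation:
All 16 rotations (rotation i = S[i:]+S[:i]):
  rot[0] = uvyqyqzuzuzuxzy$
  rot[1] = vyqyqzuzuzuxzy$u
  rot[2] = yqyqzuzuzuxzy$uv
  rot[3] = qyqzuzuzuxzy$uvy
  rot[4] = yqzuzuzuxzy$uvyq
  rot[5] = qzuzuzuxzy$uvyqy
  rot[6] = zuzuzuxzy$uvyqyq
  rot[7] = uzuzuxzy$uvyqyqz
  rot[8] = zuzuxzy$uvyqyqzu
  rot[9] = uzuxzy$uvyqyqzuz
  rot[10] = zuxzy$uvyqyqzuzu
  rot[11] = uxzy$uvyqyqzuzuz
  rot[12] = xzy$uvyqyqzuzuzu
  rot[13] = zy$uvyqyqzuzuzux
  rot[14] = y$uvyqyqzuzuzuxz
  rot[15] = $uvyqyqzuzuzuxzy
Sorted (with $ < everything):
  sorted[0] = $uvyqyqzuzuzuxzy  (last char: 'y')
  sorted[1] = qyqzuzuzuxzy$uvy  (last char: 'y')
  sorted[2] = qzuzuzuxzy$uvyqy  (last char: 'y')
  sorted[3] = uvyqyqzuzuzuxzy$  (last char: '$')
  sorted[4] = uxzy$uvyqyqzuzuz  (last char: 'z')
  sorted[5] = uzuxzy$uvyqyqzuz  (last char: 'z')
  sorted[6] = uzuzuxzy$uvyqyqz  (last char: 'z')
  sorted[7] = vyqyqzuzuzuxzy$u  (last char: 'u')
  sorted[8] = xzy$uvyqyqzuzuzu  (last char: 'u')
  sorted[9] = y$uvyqyqzuzuzuxz  (last char: 'z')
  sorted[10] = yqyqzuzuzuxzy$uv  (last char: 'v')
  sorted[11] = yqzuzuzuxzy$uvyq  (last char: 'q')
  sorted[12] = zuxzy$uvyqyqzuzu  (last char: 'u')
  sorted[13] = zuzuxzy$uvyqyqzu  (last char: 'u')
  sorted[14] = zuzuzuxzy$uvyqyq  (last char: 'q')
  sorted[15] = zy$uvyqyqzuzuzux  (last char: 'x')
Last column: yyy$zzzuuzvquuqx
Original string S is at sorted index 3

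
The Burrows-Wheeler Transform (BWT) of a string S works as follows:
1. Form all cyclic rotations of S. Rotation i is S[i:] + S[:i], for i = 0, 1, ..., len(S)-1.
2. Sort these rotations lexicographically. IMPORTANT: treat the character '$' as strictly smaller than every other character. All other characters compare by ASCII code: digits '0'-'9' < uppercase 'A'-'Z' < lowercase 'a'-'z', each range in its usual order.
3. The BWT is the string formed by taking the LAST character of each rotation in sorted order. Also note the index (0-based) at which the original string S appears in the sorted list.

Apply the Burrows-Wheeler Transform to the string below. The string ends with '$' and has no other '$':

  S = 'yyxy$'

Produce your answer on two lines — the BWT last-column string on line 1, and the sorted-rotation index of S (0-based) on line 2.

Answer: yyxy$
4

Derivation:
All 5 rotations (rotation i = S[i:]+S[:i]):
  rot[0] = yyxy$
  rot[1] = yxy$y
  rot[2] = xy$yy
  rot[3] = y$yyx
  rot[4] = $yyxy
Sorted (with $ < everything):
  sorted[0] = $yyxy  (last char: 'y')
  sorted[1] = xy$yy  (last char: 'y')
  sorted[2] = y$yyx  (last char: 'x')
  sorted[3] = yxy$y  (last char: 'y')
  sorted[4] = yyxy$  (last char: '$')
Last column: yyxy$
Original string S is at sorted index 4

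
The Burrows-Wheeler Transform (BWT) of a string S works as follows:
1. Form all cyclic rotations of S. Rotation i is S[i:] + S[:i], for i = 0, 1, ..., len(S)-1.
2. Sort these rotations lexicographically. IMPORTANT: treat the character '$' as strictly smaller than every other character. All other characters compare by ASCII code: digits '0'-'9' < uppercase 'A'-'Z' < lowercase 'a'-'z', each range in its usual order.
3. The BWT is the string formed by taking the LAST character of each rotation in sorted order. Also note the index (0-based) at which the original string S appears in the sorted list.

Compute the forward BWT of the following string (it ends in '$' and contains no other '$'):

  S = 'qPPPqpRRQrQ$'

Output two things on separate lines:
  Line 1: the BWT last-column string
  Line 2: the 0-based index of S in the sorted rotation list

All 12 rotations (rotation i = S[i:]+S[:i]):
  rot[0] = qPPPqpRRQrQ$
  rot[1] = PPPqpRRQrQ$q
  rot[2] = PPqpRRQrQ$qP
  rot[3] = PqpRRQrQ$qPP
  rot[4] = qpRRQrQ$qPPP
  rot[5] = pRRQrQ$qPPPq
  rot[6] = RRQrQ$qPPPqp
  rot[7] = RQrQ$qPPPqpR
  rot[8] = QrQ$qPPPqpRR
  rot[9] = rQ$qPPPqpRRQ
  rot[10] = Q$qPPPqpRRQr
  rot[11] = $qPPPqpRRQrQ
Sorted (with $ < everything):
  sorted[0] = $qPPPqpRRQrQ  (last char: 'Q')
  sorted[1] = PPPqpRRQrQ$q  (last char: 'q')
  sorted[2] = PPqpRRQrQ$qP  (last char: 'P')
  sorted[3] = PqpRRQrQ$qPP  (last char: 'P')
  sorted[4] = Q$qPPPqpRRQr  (last char: 'r')
  sorted[5] = QrQ$qPPPqpRR  (last char: 'R')
  sorted[6] = RQrQ$qPPPqpR  (last char: 'R')
  sorted[7] = RRQrQ$qPPPqp  (last char: 'p')
  sorted[8] = pRRQrQ$qPPPq  (last char: 'q')
  sorted[9] = qPPPqpRRQrQ$  (last char: '$')
  sorted[10] = qpRRQrQ$qPPP  (last char: 'P')
  sorted[11] = rQ$qPPPqpRRQ  (last char: 'Q')
Last column: QqPPrRRpq$PQ
Original string S is at sorted index 9

Answer: QqPPrRRpq$PQ
9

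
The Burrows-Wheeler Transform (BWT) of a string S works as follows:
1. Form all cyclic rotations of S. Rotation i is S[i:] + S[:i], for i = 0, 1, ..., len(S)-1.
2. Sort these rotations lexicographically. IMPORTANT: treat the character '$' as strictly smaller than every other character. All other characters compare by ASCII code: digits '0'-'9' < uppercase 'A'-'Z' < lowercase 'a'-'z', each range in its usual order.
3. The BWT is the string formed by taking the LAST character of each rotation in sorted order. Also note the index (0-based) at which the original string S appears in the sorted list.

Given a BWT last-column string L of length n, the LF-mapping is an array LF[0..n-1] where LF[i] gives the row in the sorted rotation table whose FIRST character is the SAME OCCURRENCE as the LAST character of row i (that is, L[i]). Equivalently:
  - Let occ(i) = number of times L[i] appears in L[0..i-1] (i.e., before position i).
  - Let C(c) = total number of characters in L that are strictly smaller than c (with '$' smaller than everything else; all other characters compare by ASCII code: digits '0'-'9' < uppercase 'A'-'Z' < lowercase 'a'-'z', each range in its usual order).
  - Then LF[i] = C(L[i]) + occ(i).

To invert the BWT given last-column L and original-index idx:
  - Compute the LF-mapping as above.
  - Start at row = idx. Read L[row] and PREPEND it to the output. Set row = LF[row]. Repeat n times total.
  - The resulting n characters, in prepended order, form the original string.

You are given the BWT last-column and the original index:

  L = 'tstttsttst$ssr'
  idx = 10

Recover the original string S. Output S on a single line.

Answer: tstsrttsststt$

Derivation:
LF mapping: 7 2 8 9 10 3 11 12 4 13 0 5 6 1
Walk LF starting at row 10, prepending L[row]:
  step 1: row=10, L[10]='$', prepend. Next row=LF[10]=0
  step 2: row=0, L[0]='t', prepend. Next row=LF[0]=7
  step 3: row=7, L[7]='t', prepend. Next row=LF[7]=12
  step 4: row=12, L[12]='s', prepend. Next row=LF[12]=6
  step 5: row=6, L[6]='t', prepend. Next row=LF[6]=11
  step 6: row=11, L[11]='s', prepend. Next row=LF[11]=5
  step 7: row=5, L[5]='s', prepend. Next row=LF[5]=3
  step 8: row=3, L[3]='t', prepend. Next row=LF[3]=9
  step 9: row=9, L[9]='t', prepend. Next row=LF[9]=13
  step 10: row=13, L[13]='r', prepend. Next row=LF[13]=1
  step 11: row=1, L[1]='s', prepend. Next row=LF[1]=2
  step 12: row=2, L[2]='t', prepend. Next row=LF[2]=8
  step 13: row=8, L[8]='s', prepend. Next row=LF[8]=4
  step 14: row=4, L[4]='t', prepend. Next row=LF[4]=10
Reversed output: tstsrttsststt$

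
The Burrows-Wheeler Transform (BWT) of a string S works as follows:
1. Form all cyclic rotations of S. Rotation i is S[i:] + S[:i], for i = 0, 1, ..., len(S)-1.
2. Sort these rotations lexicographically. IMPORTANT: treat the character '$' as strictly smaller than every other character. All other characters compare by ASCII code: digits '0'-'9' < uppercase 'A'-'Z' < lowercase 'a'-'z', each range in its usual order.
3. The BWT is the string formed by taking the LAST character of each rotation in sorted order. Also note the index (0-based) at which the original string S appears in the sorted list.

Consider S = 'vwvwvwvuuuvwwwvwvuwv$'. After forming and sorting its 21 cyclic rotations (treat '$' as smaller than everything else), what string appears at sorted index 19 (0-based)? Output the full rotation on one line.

All 21 rotations (rotation i = S[i:]+S[:i]):
  rot[0] = vwvwvwvuuuvwwwvwvuwv$
  rot[1] = wvwvwvuuuvwwwvwvuwv$v
  rot[2] = vwvwvuuuvwwwvwvuwv$vw
  rot[3] = wvwvuuuvwwwvwvuwv$vwv
  rot[4] = vwvuuuvwwwvwvuwv$vwvw
  rot[5] = wvuuuvwwwvwvuwv$vwvwv
  rot[6] = vuuuvwwwvwvuwv$vwvwvw
  rot[7] = uuuvwwwvwvuwv$vwvwvwv
  rot[8] = uuvwwwvwvuwv$vwvwvwvu
  rot[9] = uvwwwvwvuwv$vwvwvwvuu
  rot[10] = vwwwvwvuwv$vwvwvwvuuu
  rot[11] = wwwvwvuwv$vwvwvwvuuuv
  rot[12] = wwvwvuwv$vwvwvwvuuuvw
  rot[13] = wvwvuwv$vwvwvwvuuuvww
  rot[14] = vwvuwv$vwvwvwvuuuvwww
  rot[15] = wvuwv$vwvwvwvuuuvwwwv
  rot[16] = vuwv$vwvwvwvuuuvwwwvw
  rot[17] = uwv$vwvwvwvuuuvwwwvwv
  rot[18] = wv$vwvwvwvuuuvwwwvwvu
  rot[19] = v$vwvwvwvuuuvwwwvwvuw
  rot[20] = $vwvwvwvuuuvwwwvwvuwv
Sorted (with $ < everything):
  sorted[0] = $vwvwvwvuuuvwwwvwvuwv
  sorted[1] = uuuvwwwvwvuwv$vwvwvwv
  sorted[2] = uuvwwwvwvuwv$vwvwvwvu
  sorted[3] = uvwwwvwvuwv$vwvwvwvuu
  sorted[4] = uwv$vwvwvwvuuuvwwwvwv
  sorted[5] = v$vwvwvwvuuuvwwwvwvuw
  sorted[6] = vuuuvwwwvwvuwv$vwvwvw
  sorted[7] = vuwv$vwvwvwvuuuvwwwvw
  sorted[8] = vwvuuuvwwwvwvuwv$vwvw
  sorted[9] = vwvuwv$vwvwvwvuuuvwww
  sorted[10] = vwvwvuuuvwwwvwvuwv$vw
  sorted[11] = vwvwvwvuuuvwwwvwvuwv$
  sorted[12] = vwwwvwvuwv$vwvwvwvuuu
  sorted[13] = wv$vwvwvwvuuuvwwwvwvu
  sorted[14] = wvuuuvwwwvwvuwv$vwvwv
  sorted[15] = wvuwv$vwvwvwvuuuvwwwv
  sorted[16] = wvwvuuuvwwwvwvuwv$vwv
  sorted[17] = wvwvuwv$vwvwvwvuuuvww
  sorted[18] = wvwvwvuuuvwwwvwvuwv$v
  sorted[19] = wwvwvuwv$vwvwvwvuuuvw
  sorted[20] = wwwvwvuwv$vwvwvwvuuuv
sorted[19] = wwvwvuwv$vwvwvwvuuuvw

Answer: wwvwvuwv$vwvwvwvuuuvw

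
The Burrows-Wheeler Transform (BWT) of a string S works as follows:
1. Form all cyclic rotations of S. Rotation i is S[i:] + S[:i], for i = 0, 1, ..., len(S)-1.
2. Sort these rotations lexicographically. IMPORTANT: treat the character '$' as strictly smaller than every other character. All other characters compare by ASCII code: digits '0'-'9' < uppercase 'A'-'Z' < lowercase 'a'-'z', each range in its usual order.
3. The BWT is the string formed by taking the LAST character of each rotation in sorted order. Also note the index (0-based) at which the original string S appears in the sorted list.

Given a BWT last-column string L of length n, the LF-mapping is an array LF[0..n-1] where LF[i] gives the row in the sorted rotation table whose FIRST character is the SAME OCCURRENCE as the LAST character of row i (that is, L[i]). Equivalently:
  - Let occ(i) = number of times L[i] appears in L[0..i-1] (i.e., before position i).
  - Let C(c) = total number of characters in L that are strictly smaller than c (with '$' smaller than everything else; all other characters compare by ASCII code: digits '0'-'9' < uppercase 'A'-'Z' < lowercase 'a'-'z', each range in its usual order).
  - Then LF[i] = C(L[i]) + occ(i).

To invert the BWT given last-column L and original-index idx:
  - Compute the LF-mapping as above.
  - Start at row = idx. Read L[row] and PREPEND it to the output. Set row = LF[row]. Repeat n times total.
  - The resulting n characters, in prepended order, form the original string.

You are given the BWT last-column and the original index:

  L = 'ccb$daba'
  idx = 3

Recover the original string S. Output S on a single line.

Answer: badbcac$

Derivation:
LF mapping: 5 6 3 0 7 1 4 2
Walk LF starting at row 3, prepending L[row]:
  step 1: row=3, L[3]='$', prepend. Next row=LF[3]=0
  step 2: row=0, L[0]='c', prepend. Next row=LF[0]=5
  step 3: row=5, L[5]='a', prepend. Next row=LF[5]=1
  step 4: row=1, L[1]='c', prepend. Next row=LF[1]=6
  step 5: row=6, L[6]='b', prepend. Next row=LF[6]=4
  step 6: row=4, L[4]='d', prepend. Next row=LF[4]=7
  step 7: row=7, L[7]='a', prepend. Next row=LF[7]=2
  step 8: row=2, L[2]='b', prepend. Next row=LF[2]=3
Reversed output: badbcac$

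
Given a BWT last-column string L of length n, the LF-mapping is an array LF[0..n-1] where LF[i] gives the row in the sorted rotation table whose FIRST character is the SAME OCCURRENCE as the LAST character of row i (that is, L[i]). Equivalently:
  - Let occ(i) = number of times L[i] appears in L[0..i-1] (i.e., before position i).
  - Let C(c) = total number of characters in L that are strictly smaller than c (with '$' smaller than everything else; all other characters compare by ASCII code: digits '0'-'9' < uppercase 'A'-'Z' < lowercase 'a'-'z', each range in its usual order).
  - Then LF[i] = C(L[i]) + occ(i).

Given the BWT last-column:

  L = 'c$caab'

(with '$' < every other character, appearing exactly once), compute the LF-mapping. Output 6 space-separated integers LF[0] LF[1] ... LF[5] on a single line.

Answer: 4 0 5 1 2 3

Derivation:
Char counts: '$':1, 'a':2, 'b':1, 'c':2
C (first-col start): C('$')=0, C('a')=1, C('b')=3, C('c')=4
L[0]='c': occ=0, LF[0]=C('c')+0=4+0=4
L[1]='$': occ=0, LF[1]=C('$')+0=0+0=0
L[2]='c': occ=1, LF[2]=C('c')+1=4+1=5
L[3]='a': occ=0, LF[3]=C('a')+0=1+0=1
L[4]='a': occ=1, LF[4]=C('a')+1=1+1=2
L[5]='b': occ=0, LF[5]=C('b')+0=3+0=3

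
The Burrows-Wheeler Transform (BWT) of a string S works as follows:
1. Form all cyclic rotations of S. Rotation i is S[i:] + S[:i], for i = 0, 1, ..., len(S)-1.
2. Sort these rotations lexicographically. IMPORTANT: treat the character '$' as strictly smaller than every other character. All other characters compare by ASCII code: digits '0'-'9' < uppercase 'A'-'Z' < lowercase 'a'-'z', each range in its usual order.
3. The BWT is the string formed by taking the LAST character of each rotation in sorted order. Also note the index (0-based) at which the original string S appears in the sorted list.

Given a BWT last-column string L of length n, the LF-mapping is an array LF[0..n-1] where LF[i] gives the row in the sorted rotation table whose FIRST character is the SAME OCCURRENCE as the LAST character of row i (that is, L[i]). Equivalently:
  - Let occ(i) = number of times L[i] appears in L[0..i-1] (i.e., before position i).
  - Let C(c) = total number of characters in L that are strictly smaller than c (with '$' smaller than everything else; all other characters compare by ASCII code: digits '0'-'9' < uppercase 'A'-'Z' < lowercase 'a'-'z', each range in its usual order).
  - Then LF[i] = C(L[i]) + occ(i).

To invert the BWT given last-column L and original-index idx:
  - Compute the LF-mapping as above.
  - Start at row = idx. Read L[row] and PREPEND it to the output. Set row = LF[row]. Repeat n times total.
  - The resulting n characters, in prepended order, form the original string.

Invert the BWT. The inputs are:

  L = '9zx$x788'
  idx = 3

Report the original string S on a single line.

LF mapping: 4 7 5 0 6 1 2 3
Walk LF starting at row 3, prepending L[row]:
  step 1: row=3, L[3]='$', prepend. Next row=LF[3]=0
  step 2: row=0, L[0]='9', prepend. Next row=LF[0]=4
  step 3: row=4, L[4]='x', prepend. Next row=LF[4]=6
  step 4: row=6, L[6]='8', prepend. Next row=LF[6]=2
  step 5: row=2, L[2]='x', prepend. Next row=LF[2]=5
  step 6: row=5, L[5]='7', prepend. Next row=LF[5]=1
  step 7: row=1, L[1]='z', prepend. Next row=LF[1]=7
  step 8: row=7, L[7]='8', prepend. Next row=LF[7]=3
Reversed output: 8z7x8x9$

Answer: 8z7x8x9$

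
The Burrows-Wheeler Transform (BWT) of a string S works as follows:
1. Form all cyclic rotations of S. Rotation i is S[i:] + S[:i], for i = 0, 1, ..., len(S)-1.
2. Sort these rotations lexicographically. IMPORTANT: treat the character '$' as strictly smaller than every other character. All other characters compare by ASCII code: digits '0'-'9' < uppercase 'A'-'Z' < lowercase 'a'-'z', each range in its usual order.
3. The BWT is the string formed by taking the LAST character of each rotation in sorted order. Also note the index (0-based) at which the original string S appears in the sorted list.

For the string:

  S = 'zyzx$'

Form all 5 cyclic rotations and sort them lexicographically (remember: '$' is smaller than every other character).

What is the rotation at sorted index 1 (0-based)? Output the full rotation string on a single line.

All 5 rotations (rotation i = S[i:]+S[:i]):
  rot[0] = zyzx$
  rot[1] = yzx$z
  rot[2] = zx$zy
  rot[3] = x$zyz
  rot[4] = $zyzx
Sorted (with $ < everything):
  sorted[0] = $zyzx
  sorted[1] = x$zyz
  sorted[2] = yzx$z
  sorted[3] = zx$zy
  sorted[4] = zyzx$
sorted[1] = x$zyz

Answer: x$zyz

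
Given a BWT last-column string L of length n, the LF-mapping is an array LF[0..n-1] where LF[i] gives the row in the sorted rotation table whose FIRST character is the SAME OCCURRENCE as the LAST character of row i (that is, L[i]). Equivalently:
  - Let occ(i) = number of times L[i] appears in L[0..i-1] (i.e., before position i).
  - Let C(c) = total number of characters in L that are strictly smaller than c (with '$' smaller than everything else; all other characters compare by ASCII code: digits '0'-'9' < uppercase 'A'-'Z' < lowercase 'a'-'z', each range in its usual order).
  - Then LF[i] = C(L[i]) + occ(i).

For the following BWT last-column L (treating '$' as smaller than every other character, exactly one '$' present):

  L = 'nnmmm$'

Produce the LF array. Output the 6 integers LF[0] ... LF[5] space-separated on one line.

Answer: 4 5 1 2 3 0

Derivation:
Char counts: '$':1, 'm':3, 'n':2
C (first-col start): C('$')=0, C('m')=1, C('n')=4
L[0]='n': occ=0, LF[0]=C('n')+0=4+0=4
L[1]='n': occ=1, LF[1]=C('n')+1=4+1=5
L[2]='m': occ=0, LF[2]=C('m')+0=1+0=1
L[3]='m': occ=1, LF[3]=C('m')+1=1+1=2
L[4]='m': occ=2, LF[4]=C('m')+2=1+2=3
L[5]='$': occ=0, LF[5]=C('$')+0=0+0=0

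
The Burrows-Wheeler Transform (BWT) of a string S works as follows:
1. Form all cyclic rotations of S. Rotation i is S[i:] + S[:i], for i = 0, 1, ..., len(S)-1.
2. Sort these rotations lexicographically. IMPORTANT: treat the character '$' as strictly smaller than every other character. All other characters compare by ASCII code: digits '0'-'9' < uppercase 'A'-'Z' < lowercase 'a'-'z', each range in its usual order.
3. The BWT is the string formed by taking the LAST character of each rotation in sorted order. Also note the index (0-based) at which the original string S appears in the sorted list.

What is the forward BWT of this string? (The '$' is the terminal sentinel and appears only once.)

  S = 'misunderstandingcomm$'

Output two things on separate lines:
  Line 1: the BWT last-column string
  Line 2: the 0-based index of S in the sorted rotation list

Answer: mtgnndndmm$ouaiceriss
10

Derivation:
All 21 rotations (rotation i = S[i:]+S[:i]):
  rot[0] = misunderstandingcomm$
  rot[1] = isunderstandingcomm$m
  rot[2] = sunderstandingcomm$mi
  rot[3] = understandingcomm$mis
  rot[4] = nderstandingcomm$misu
  rot[5] = derstandingcomm$misun
  rot[6] = erstandingcomm$misund
  rot[7] = rstandingcomm$misunde
  rot[8] = standingcomm$misunder
  rot[9] = tandingcomm$misunders
  rot[10] = andingcomm$misunderst
  rot[11] = ndingcomm$misundersta
  rot[12] = dingcomm$misunderstan
  rot[13] = ingcomm$misunderstand
  rot[14] = ngcomm$misunderstandi
  rot[15] = gcomm$misunderstandin
  rot[16] = comm$misunderstanding
  rot[17] = omm$misunderstandingc
  rot[18] = mm$misunderstandingco
  rot[19] = m$misunderstandingcom
  rot[20] = $misunderstandingcomm
Sorted (with $ < everything):
  sorted[0] = $misunderstandingcomm  (last char: 'm')
  sorted[1] = andingcomm$misunderst  (last char: 't')
  sorted[2] = comm$misunderstanding  (last char: 'g')
  sorted[3] = derstandingcomm$misun  (last char: 'n')
  sorted[4] = dingcomm$misunderstan  (last char: 'n')
  sorted[5] = erstandingcomm$misund  (last char: 'd')
  sorted[6] = gcomm$misunderstandin  (last char: 'n')
  sorted[7] = ingcomm$misunderstand  (last char: 'd')
  sorted[8] = isunderstandingcomm$m  (last char: 'm')
  sorted[9] = m$misunderstandingcom  (last char: 'm')
  sorted[10] = misunderstandingcomm$  (last char: '$')
  sorted[11] = mm$misunderstandingco  (last char: 'o')
  sorted[12] = nderstandingcomm$misu  (last char: 'u')
  sorted[13] = ndingcomm$misundersta  (last char: 'a')
  sorted[14] = ngcomm$misunderstandi  (last char: 'i')
  sorted[15] = omm$misunderstandingc  (last char: 'c')
  sorted[16] = rstandingcomm$misunde  (last char: 'e')
  sorted[17] = standingcomm$misunder  (last char: 'r')
  sorted[18] = sunderstandingcomm$mi  (last char: 'i')
  sorted[19] = tandingcomm$misunders  (last char: 's')
  sorted[20] = understandingcomm$mis  (last char: 's')
Last column: mtgnndndmm$ouaiceriss
Original string S is at sorted index 10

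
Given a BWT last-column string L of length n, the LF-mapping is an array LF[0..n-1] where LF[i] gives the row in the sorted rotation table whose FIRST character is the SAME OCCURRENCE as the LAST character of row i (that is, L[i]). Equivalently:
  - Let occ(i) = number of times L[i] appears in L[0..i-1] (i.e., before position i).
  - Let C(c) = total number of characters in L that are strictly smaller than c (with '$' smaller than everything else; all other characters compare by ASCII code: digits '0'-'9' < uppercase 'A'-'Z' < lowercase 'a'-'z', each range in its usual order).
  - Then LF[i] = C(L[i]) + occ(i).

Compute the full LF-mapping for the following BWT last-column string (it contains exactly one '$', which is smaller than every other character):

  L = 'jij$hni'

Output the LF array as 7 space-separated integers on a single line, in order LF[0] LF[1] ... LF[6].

Answer: 4 2 5 0 1 6 3

Derivation:
Char counts: '$':1, 'h':1, 'i':2, 'j':2, 'n':1
C (first-col start): C('$')=0, C('h')=1, C('i')=2, C('j')=4, C('n')=6
L[0]='j': occ=0, LF[0]=C('j')+0=4+0=4
L[1]='i': occ=0, LF[1]=C('i')+0=2+0=2
L[2]='j': occ=1, LF[2]=C('j')+1=4+1=5
L[3]='$': occ=0, LF[3]=C('$')+0=0+0=0
L[4]='h': occ=0, LF[4]=C('h')+0=1+0=1
L[5]='n': occ=0, LF[5]=C('n')+0=6+0=6
L[6]='i': occ=1, LF[6]=C('i')+1=2+1=3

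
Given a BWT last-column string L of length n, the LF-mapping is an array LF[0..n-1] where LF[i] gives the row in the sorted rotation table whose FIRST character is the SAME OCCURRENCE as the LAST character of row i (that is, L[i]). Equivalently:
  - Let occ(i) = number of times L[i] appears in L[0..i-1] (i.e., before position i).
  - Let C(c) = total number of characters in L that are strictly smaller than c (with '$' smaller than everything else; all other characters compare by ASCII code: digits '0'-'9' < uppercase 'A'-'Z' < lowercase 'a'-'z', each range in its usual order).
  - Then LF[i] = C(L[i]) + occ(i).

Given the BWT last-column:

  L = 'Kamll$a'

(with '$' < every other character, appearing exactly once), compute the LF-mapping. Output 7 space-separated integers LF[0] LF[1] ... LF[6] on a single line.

Answer: 1 2 6 4 5 0 3

Derivation:
Char counts: '$':1, 'K':1, 'a':2, 'l':2, 'm':1
C (first-col start): C('$')=0, C('K')=1, C('a')=2, C('l')=4, C('m')=6
L[0]='K': occ=0, LF[0]=C('K')+0=1+0=1
L[1]='a': occ=0, LF[1]=C('a')+0=2+0=2
L[2]='m': occ=0, LF[2]=C('m')+0=6+0=6
L[3]='l': occ=0, LF[3]=C('l')+0=4+0=4
L[4]='l': occ=1, LF[4]=C('l')+1=4+1=5
L[5]='$': occ=0, LF[5]=C('$')+0=0+0=0
L[6]='a': occ=1, LF[6]=C('a')+1=2+1=3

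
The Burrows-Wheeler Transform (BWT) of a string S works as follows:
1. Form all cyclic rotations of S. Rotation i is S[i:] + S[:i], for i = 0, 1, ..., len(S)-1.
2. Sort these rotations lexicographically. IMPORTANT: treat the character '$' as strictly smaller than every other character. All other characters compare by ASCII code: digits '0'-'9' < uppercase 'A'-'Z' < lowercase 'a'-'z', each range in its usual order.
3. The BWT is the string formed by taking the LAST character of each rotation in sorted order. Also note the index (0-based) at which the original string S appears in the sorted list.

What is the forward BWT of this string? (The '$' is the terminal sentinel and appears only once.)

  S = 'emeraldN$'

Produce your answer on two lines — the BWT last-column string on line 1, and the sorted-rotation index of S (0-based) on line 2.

Answer: Ndrl$maee
4

Derivation:
All 9 rotations (rotation i = S[i:]+S[:i]):
  rot[0] = emeraldN$
  rot[1] = meraldN$e
  rot[2] = eraldN$em
  rot[3] = raldN$eme
  rot[4] = aldN$emer
  rot[5] = ldN$emera
  rot[6] = dN$emeral
  rot[7] = N$emerald
  rot[8] = $emeraldN
Sorted (with $ < everything):
  sorted[0] = $emeraldN  (last char: 'N')
  sorted[1] = N$emerald  (last char: 'd')
  sorted[2] = aldN$emer  (last char: 'r')
  sorted[3] = dN$emeral  (last char: 'l')
  sorted[4] = emeraldN$  (last char: '$')
  sorted[5] = eraldN$em  (last char: 'm')
  sorted[6] = ldN$emera  (last char: 'a')
  sorted[7] = meraldN$e  (last char: 'e')
  sorted[8] = raldN$eme  (last char: 'e')
Last column: Ndrl$maee
Original string S is at sorted index 4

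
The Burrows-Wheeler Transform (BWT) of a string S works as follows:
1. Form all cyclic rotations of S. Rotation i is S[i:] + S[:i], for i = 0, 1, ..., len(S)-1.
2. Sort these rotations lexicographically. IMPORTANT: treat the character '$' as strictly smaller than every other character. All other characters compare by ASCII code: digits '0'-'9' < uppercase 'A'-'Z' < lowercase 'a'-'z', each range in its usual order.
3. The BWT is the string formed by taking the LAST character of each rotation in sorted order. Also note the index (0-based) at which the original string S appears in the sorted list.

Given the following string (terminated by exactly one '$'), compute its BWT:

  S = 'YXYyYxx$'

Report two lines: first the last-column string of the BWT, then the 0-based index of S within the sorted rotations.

Answer: xY$yXxYY
2

Derivation:
All 8 rotations (rotation i = S[i:]+S[:i]):
  rot[0] = YXYyYxx$
  rot[1] = XYyYxx$Y
  rot[2] = YyYxx$YX
  rot[3] = yYxx$YXY
  rot[4] = Yxx$YXYy
  rot[5] = xx$YXYyY
  rot[6] = x$YXYyYx
  rot[7] = $YXYyYxx
Sorted (with $ < everything):
  sorted[0] = $YXYyYxx  (last char: 'x')
  sorted[1] = XYyYxx$Y  (last char: 'Y')
  sorted[2] = YXYyYxx$  (last char: '$')
  sorted[3] = Yxx$YXYy  (last char: 'y')
  sorted[4] = YyYxx$YX  (last char: 'X')
  sorted[5] = x$YXYyYx  (last char: 'x')
  sorted[6] = xx$YXYyY  (last char: 'Y')
  sorted[7] = yYxx$YXY  (last char: 'Y')
Last column: xY$yXxYY
Original string S is at sorted index 2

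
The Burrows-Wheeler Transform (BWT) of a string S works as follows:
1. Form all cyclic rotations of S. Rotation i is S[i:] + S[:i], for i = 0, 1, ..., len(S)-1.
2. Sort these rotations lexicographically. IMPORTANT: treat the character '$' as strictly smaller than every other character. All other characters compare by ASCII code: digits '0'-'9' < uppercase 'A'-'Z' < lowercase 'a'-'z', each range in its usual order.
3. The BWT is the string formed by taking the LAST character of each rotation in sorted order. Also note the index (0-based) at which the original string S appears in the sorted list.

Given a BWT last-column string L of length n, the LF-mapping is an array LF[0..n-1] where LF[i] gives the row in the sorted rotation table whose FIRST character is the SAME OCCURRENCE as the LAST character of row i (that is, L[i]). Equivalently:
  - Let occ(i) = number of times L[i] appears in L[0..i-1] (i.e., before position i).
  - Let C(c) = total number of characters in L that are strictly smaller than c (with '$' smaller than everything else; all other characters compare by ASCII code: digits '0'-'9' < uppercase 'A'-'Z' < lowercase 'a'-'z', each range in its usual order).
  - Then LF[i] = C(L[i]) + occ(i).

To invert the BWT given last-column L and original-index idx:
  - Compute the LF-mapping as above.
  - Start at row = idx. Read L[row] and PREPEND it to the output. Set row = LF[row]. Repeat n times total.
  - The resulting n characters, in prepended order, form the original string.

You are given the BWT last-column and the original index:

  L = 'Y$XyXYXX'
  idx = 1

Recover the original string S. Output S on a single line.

Answer: XXXyXYY$

Derivation:
LF mapping: 5 0 1 7 2 6 3 4
Walk LF starting at row 1, prepending L[row]:
  step 1: row=1, L[1]='$', prepend. Next row=LF[1]=0
  step 2: row=0, L[0]='Y', prepend. Next row=LF[0]=5
  step 3: row=5, L[5]='Y', prepend. Next row=LF[5]=6
  step 4: row=6, L[6]='X', prepend. Next row=LF[6]=3
  step 5: row=3, L[3]='y', prepend. Next row=LF[3]=7
  step 6: row=7, L[7]='X', prepend. Next row=LF[7]=4
  step 7: row=4, L[4]='X', prepend. Next row=LF[4]=2
  step 8: row=2, L[2]='X', prepend. Next row=LF[2]=1
Reversed output: XXXyXYY$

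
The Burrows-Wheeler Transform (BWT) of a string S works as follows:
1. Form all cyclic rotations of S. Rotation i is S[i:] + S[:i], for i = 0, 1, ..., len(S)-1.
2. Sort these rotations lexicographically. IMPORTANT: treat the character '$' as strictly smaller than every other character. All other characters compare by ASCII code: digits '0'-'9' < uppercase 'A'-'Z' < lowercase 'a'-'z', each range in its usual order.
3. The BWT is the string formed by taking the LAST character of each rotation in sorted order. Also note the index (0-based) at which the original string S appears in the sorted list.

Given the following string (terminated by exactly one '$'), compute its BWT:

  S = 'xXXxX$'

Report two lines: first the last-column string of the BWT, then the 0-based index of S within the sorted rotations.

Answer: XxxXX$
5

Derivation:
All 6 rotations (rotation i = S[i:]+S[:i]):
  rot[0] = xXXxX$
  rot[1] = XXxX$x
  rot[2] = XxX$xX
  rot[3] = xX$xXX
  rot[4] = X$xXXx
  rot[5] = $xXXxX
Sorted (with $ < everything):
  sorted[0] = $xXXxX  (last char: 'X')
  sorted[1] = X$xXXx  (last char: 'x')
  sorted[2] = XXxX$x  (last char: 'x')
  sorted[3] = XxX$xX  (last char: 'X')
  sorted[4] = xX$xXX  (last char: 'X')
  sorted[5] = xXXxX$  (last char: '$')
Last column: XxxXX$
Original string S is at sorted index 5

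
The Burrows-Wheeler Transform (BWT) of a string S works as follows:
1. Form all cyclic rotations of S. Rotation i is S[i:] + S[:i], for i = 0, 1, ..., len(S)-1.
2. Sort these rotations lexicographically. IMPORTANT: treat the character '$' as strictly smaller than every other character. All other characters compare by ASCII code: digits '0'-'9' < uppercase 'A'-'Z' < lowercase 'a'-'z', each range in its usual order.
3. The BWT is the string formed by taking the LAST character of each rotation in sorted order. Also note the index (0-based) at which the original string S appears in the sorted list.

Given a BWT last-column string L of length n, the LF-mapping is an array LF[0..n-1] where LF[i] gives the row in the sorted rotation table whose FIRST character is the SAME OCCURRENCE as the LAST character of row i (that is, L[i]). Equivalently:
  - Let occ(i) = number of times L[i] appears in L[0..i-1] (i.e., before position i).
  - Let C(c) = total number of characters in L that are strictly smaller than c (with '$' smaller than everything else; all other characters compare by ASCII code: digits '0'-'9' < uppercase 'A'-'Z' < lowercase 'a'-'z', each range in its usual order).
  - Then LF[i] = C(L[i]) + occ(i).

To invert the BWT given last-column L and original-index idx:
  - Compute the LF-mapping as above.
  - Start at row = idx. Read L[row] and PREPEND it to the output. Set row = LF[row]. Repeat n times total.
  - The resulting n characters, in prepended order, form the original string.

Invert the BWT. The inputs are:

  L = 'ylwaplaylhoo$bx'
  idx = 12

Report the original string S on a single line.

LF mapping: 13 5 11 1 10 6 2 14 7 4 8 9 0 3 12
Walk LF starting at row 12, prepending L[row]:
  step 1: row=12, L[12]='$', prepend. Next row=LF[12]=0
  step 2: row=0, L[0]='y', prepend. Next row=LF[0]=13
  step 3: row=13, L[13]='b', prepend. Next row=LF[13]=3
  step 4: row=3, L[3]='a', prepend. Next row=LF[3]=1
  step 5: row=1, L[1]='l', prepend. Next row=LF[1]=5
  step 6: row=5, L[5]='l', prepend. Next row=LF[5]=6
  step 7: row=6, L[6]='a', prepend. Next row=LF[6]=2
  step 8: row=2, L[2]='w', prepend. Next row=LF[2]=11
  step 9: row=11, L[11]='o', prepend. Next row=LF[11]=9
  step 10: row=9, L[9]='h', prepend. Next row=LF[9]=4
  step 11: row=4, L[4]='p', prepend. Next row=LF[4]=10
  step 12: row=10, L[10]='o', prepend. Next row=LF[10]=8
  step 13: row=8, L[8]='l', prepend. Next row=LF[8]=7
  step 14: row=7, L[7]='y', prepend. Next row=LF[7]=14
  step 15: row=14, L[14]='x', prepend. Next row=LF[14]=12
Reversed output: xylophowallaby$

Answer: xylophowallaby$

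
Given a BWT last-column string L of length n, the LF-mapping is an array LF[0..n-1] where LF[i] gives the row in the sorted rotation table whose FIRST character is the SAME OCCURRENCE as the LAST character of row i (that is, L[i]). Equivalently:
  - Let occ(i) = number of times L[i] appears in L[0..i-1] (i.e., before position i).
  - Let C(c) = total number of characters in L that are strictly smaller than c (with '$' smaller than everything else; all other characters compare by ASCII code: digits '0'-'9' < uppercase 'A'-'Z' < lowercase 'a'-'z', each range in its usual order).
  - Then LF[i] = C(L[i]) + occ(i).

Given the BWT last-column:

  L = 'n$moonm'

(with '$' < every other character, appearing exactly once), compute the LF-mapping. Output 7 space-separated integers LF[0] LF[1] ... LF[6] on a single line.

Char counts: '$':1, 'm':2, 'n':2, 'o':2
C (first-col start): C('$')=0, C('m')=1, C('n')=3, C('o')=5
L[0]='n': occ=0, LF[0]=C('n')+0=3+0=3
L[1]='$': occ=0, LF[1]=C('$')+0=0+0=0
L[2]='m': occ=0, LF[2]=C('m')+0=1+0=1
L[3]='o': occ=0, LF[3]=C('o')+0=5+0=5
L[4]='o': occ=1, LF[4]=C('o')+1=5+1=6
L[5]='n': occ=1, LF[5]=C('n')+1=3+1=4
L[6]='m': occ=1, LF[6]=C('m')+1=1+1=2

Answer: 3 0 1 5 6 4 2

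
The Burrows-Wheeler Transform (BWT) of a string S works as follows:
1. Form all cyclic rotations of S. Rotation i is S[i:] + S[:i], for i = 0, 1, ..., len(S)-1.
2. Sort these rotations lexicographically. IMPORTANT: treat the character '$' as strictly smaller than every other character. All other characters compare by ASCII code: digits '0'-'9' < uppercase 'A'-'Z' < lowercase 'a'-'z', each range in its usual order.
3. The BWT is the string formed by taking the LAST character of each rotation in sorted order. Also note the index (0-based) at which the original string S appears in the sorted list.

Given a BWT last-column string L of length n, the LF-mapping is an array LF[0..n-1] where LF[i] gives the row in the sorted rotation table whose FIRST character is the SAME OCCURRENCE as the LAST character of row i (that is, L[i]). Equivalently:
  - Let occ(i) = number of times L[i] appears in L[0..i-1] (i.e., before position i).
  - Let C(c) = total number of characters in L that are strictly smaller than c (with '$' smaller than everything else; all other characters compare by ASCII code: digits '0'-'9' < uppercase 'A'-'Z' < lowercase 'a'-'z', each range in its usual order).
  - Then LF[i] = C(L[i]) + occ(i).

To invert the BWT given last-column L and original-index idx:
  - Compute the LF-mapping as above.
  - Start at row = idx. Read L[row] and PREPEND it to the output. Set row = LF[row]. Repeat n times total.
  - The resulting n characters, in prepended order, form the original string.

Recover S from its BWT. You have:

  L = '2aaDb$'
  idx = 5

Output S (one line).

LF mapping: 1 3 4 2 5 0
Walk LF starting at row 5, prepending L[row]:
  step 1: row=5, L[5]='$', prepend. Next row=LF[5]=0
  step 2: row=0, L[0]='2', prepend. Next row=LF[0]=1
  step 3: row=1, L[1]='a', prepend. Next row=LF[1]=3
  step 4: row=3, L[3]='D', prepend. Next row=LF[3]=2
  step 5: row=2, L[2]='a', prepend. Next row=LF[2]=4
  step 6: row=4, L[4]='b', prepend. Next row=LF[4]=5
Reversed output: baDa2$

Answer: baDa2$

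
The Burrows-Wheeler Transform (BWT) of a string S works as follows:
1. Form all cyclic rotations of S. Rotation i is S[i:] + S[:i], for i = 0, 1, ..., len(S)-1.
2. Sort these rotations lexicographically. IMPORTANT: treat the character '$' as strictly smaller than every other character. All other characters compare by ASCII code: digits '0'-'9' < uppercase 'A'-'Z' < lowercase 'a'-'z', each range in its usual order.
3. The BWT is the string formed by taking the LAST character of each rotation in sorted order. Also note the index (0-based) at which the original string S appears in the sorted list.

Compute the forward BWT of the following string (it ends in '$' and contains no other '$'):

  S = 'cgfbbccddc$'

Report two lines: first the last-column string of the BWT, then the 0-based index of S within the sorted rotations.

All 11 rotations (rotation i = S[i:]+S[:i]):
  rot[0] = cgfbbccddc$
  rot[1] = gfbbccddc$c
  rot[2] = fbbccddc$cg
  rot[3] = bbccddc$cgf
  rot[4] = bccddc$cgfb
  rot[5] = ccddc$cgfbb
  rot[6] = cddc$cgfbbc
  rot[7] = ddc$cgfbbcc
  rot[8] = dc$cgfbbccd
  rot[9] = c$cgfbbccdd
  rot[10] = $cgfbbccddc
Sorted (with $ < everything):
  sorted[0] = $cgfbbccddc  (last char: 'c')
  sorted[1] = bbccddc$cgf  (last char: 'f')
  sorted[2] = bccddc$cgfb  (last char: 'b')
  sorted[3] = c$cgfbbccdd  (last char: 'd')
  sorted[4] = ccddc$cgfbb  (last char: 'b')
  sorted[5] = cddc$cgfbbc  (last char: 'c')
  sorted[6] = cgfbbccddc$  (last char: '$')
  sorted[7] = dc$cgfbbccd  (last char: 'd')
  sorted[8] = ddc$cgfbbcc  (last char: 'c')
  sorted[9] = fbbccddc$cg  (last char: 'g')
  sorted[10] = gfbbccddc$c  (last char: 'c')
Last column: cfbdbc$dcgc
Original string S is at sorted index 6

Answer: cfbdbc$dcgc
6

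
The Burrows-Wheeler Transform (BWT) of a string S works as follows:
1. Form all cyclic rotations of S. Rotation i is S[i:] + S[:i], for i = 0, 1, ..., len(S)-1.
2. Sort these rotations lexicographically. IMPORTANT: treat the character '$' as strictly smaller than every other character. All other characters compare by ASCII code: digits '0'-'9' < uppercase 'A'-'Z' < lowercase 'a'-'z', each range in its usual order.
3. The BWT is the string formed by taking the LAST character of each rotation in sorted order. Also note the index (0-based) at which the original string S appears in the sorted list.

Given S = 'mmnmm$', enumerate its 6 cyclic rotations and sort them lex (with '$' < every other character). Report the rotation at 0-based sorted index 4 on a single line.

Answer: mnmm$m

Derivation:
All 6 rotations (rotation i = S[i:]+S[:i]):
  rot[0] = mmnmm$
  rot[1] = mnmm$m
  rot[2] = nmm$mm
  rot[3] = mm$mmn
  rot[4] = m$mmnm
  rot[5] = $mmnmm
Sorted (with $ < everything):
  sorted[0] = $mmnmm
  sorted[1] = m$mmnm
  sorted[2] = mm$mmn
  sorted[3] = mmnmm$
  sorted[4] = mnmm$m
  sorted[5] = nmm$mm
sorted[4] = mnmm$m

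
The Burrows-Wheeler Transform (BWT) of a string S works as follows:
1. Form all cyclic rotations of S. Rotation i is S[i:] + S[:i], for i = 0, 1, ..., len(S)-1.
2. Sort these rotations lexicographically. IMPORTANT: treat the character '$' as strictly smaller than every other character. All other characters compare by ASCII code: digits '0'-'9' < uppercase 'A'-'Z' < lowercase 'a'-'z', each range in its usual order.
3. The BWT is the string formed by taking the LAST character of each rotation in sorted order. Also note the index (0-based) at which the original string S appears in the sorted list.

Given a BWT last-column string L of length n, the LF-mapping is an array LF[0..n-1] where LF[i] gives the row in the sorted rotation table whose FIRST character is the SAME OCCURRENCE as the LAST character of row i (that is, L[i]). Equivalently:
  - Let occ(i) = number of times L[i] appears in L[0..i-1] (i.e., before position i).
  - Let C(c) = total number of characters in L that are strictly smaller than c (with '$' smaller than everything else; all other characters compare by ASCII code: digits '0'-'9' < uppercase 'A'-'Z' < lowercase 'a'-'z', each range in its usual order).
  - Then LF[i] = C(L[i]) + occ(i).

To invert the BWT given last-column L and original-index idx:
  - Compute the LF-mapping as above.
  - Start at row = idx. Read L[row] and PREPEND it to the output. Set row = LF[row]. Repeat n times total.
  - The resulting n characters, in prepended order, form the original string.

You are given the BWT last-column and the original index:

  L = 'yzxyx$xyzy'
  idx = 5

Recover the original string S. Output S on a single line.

LF mapping: 4 8 1 5 2 0 3 6 9 7
Walk LF starting at row 5, prepending L[row]:
  step 1: row=5, L[5]='$', prepend. Next row=LF[5]=0
  step 2: row=0, L[0]='y', prepend. Next row=LF[0]=4
  step 3: row=4, L[4]='x', prepend. Next row=LF[4]=2
  step 4: row=2, L[2]='x', prepend. Next row=LF[2]=1
  step 5: row=1, L[1]='z', prepend. Next row=LF[1]=8
  step 6: row=8, L[8]='z', prepend. Next row=LF[8]=9
  step 7: row=9, L[9]='y', prepend. Next row=LF[9]=7
  step 8: row=7, L[7]='y', prepend. Next row=LF[7]=6
  step 9: row=6, L[6]='x', prepend. Next row=LF[6]=3
  step 10: row=3, L[3]='y', prepend. Next row=LF[3]=5
Reversed output: yxyyzzxxy$

Answer: yxyyzzxxy$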